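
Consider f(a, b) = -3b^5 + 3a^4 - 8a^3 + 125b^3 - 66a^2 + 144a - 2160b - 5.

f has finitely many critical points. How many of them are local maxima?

f separates as a function of a plus a function of b, so ∇f=0 decouples.
∂f/∂a = 12(a - 4)(a - 1)(a + 3) = 0 at a ∈ {-3, 1, 4}; ∂f/∂b = -15(b - 4)(b - 3)(b + 3)(b + 4) = 0 at b ∈ {-4, -3, 3, 4}.
The Hessian is diagonal: diag(f_aa, f_bb). Second derivatives: f_aa(-3)=336, f_aa(1)=-144, f_aa(4)=252; f_bb(-4)=840, f_bb(-3)=-630, f_bb(3)=630, f_bb(4)=-840.
Local maxima occur where both diagonal entries negative: (1, -3), (1, 4). Count: 2.

2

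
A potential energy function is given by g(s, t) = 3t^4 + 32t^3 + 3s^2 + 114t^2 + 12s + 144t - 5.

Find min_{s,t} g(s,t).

-76

g(s,t) separates as P(s) + Q(t) − 5, so its minimum is min P + min Q − 5.
P'(s) = 6s + 12 vanishes at s ∈ {-2}; Q'(t) = 12(t + 1)(t + 3)(t + 4) vanishes at t ∈ {-4, -3, -1}.
Local minima of P (where P''>0): P(-2)=-12. Local minima of Q: Q(-4)=-32, Q(-1)=-59.
So the global minimum of g is P(-2) + Q(-1) − 5 = -12 − 59 − 5 = -76, attained at (-2, -1).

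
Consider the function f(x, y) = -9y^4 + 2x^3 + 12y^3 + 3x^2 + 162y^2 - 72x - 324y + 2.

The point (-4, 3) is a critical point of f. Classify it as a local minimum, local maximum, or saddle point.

local maximum

The mixed partial ∂²f/∂x∂y is 0, so the Hessian at any point is diag(f_xx, f_yy) = diag(6(2x + 1), 36(-3y^2 + 2y + 9)).
At (-4, 3): H = diag(-42, -432).
Both eigenvalues are negative, so H is negative definite: a local maximum.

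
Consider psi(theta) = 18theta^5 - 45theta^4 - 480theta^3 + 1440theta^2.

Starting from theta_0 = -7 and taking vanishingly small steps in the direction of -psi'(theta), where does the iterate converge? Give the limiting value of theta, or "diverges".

diverges

psi'(theta) = 90theta(theta - 4)(theta - 2)(theta + 4), so psi'(-7) = 187110.
Gradient descent moves in the -psi' direction, i.e. theta is decreasing.
There is no critical point below theta=-7, and psi' keeps the same sign, so the iterate runs off to −∞.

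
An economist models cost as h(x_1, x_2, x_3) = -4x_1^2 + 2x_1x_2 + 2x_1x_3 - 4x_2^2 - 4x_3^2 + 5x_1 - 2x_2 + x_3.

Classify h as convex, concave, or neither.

h is quadratic, so its Hessian is the constant matrix H = [[-8, 2, 2], [2, -8, 0], [2, 0, -8]].
Leading principal minors: -8, 60, -448.
Signs alternate −, +, − ⇒ H ≺ 0 ⇒ concave.

concave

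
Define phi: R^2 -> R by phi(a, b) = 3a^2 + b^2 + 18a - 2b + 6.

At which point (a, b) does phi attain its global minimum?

phi(a,b) separates as P(a) + Q(b) + 6, so its minimum is min P + min Q + 6.
P'(a) = 6a + 18 vanishes at a ∈ {-3}; Q'(b) = 2b - 2 vanishes at b ∈ {1}.
Local minima of P (where P''>0): P(-3)=-27. Local minima of Q: Q(1)=-1.
So the global minimum of phi is P(-3) + Q(1) + 6 = -27 − 1 + 6 = -22, attained at (-3, 1).

(-3, 1)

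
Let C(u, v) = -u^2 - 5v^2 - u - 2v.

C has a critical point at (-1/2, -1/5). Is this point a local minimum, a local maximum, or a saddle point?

local maximum

The Hessian of C is constant: H = [[-2, 0], [0, -10]].
det(H) = (-2)·(-10) − 0² = 20.
det(H) > 0 and tr(H) = -12 < 0, so H is negative definite and the point is a local maximum.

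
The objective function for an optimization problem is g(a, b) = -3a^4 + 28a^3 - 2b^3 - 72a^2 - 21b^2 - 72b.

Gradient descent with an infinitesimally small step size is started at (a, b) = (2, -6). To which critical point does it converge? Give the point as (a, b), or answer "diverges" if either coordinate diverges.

(3, -4)

g is separable, so gradient descent decouples: a follows -∂g/∂a, b follows -∂g/∂b.
∂g/∂a = -12a(a - 4)(a - 3); at a=2 this is -48, so a increases.
∂g/∂b = -6(b + 3)(b + 4); at b=-6 this is -36, so b increases.
a converges to its nearest critical value 3 (a local min of the a-part); b converges to -4. The iterate converges to (3, -4).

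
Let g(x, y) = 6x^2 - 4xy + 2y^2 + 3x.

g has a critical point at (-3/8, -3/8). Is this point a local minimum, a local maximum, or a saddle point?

The Hessian of g is constant: H = [[12, -4], [-4, 4]].
det(H) = 12·4 − (-4)² = 32.
det(H) > 0 and tr(H) = 16 > 0, so H is positive definite and the point is a local minimum.

local minimum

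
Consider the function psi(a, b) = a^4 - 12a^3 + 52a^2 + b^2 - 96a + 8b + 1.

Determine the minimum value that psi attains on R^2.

-79

psi(a,b) separates as P(a) + Q(b) + 1, so its minimum is min P + min Q + 1.
P'(a) = 4(a - 4)(a - 3)(a - 2) vanishes at a ∈ {2, 3, 4}; Q'(b) = 2b + 8 vanishes at b ∈ {-4}.
Local minima of P (where P''>0): P(2)=-64, P(4)=-64. Local minima of Q: Q(-4)=-16.
So the global minimum of psi is P(2) + Q(-4) + 1 = -64 − 16 + 1 = -79, attained at (2, -4).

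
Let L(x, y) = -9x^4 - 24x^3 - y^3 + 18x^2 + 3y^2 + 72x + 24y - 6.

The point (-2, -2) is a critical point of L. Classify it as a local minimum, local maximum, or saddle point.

saddle point

The mixed partial ∂²L/∂x∂y is 0, so the Hessian at any point is diag(L_xx, L_yy) = diag(36(-3x^2 - 4x + 1), 6(-y + 1)).
At (-2, -2): H = diag(-108, 18).
The eigenvalues have opposite signs, so H is indefinite: a saddle point.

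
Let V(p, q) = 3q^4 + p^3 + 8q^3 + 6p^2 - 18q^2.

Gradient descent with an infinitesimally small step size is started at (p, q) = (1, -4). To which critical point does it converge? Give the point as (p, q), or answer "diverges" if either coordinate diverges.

V is separable, so gradient descent decouples: p follows -∂V/∂p, q follows -∂V/∂q.
∂V/∂p = 3p(p + 4); at p=1 this is 15, so p decreases.
∂V/∂q = 12q(q - 1)(q + 3); at q=-4 this is -240, so q increases.
p converges to its nearest critical value 0 (a local min of the p-part); q converges to -3. The iterate converges to (0, -3).

(0, -3)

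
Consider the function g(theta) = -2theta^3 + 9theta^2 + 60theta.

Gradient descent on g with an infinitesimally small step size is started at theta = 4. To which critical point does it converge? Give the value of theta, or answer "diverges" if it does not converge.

-2

g'(theta) = -6(theta - 5)(theta + 2), so g'(4) = 36.
Gradient descent moves in the -g' direction, i.e. theta is decreasing.
The nearest critical point in that direction is theta = -2, where g'' = 42 > 0 (a local minimum). The iterate converges there.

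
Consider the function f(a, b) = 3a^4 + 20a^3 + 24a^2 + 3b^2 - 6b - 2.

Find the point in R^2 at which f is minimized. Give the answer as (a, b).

(-4, 1)

f(a,b) separates as P(a) + Q(b) − 2, so its minimum is min P + min Q − 2.
P'(a) = 12a(a + 1)(a + 4) vanishes at a ∈ {-4, -1, 0}; Q'(b) = 6b - 6 vanishes at b ∈ {1}.
Local minima of P (where P''>0): P(-4)=-128, P(0)=0. Local minima of Q: Q(1)=-3.
So the global minimum of f is P(-4) + Q(1) − 2 = -128 − 3 − 2 = -133, attained at (-4, 1).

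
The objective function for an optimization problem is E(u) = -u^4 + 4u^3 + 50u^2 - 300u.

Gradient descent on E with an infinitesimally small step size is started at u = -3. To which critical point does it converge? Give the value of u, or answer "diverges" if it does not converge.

E'(u) = -4(u - 5)(u - 3)(u + 5), so E'(-3) = -384.
Gradient descent moves in the -E' direction, i.e. u is increasing.
The nearest critical point in that direction is u = 3, where E'' = 64 > 0 (a local minimum). The iterate converges there.

3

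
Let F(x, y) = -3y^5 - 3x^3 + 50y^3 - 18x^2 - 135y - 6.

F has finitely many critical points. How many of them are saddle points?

F separates as a function of x plus a function of y, so ∇F=0 decouples.
∂F/∂x = -9x(x + 4) = 0 at x ∈ {-4, 0}; ∂F/∂y = -15(y - 3)(y - 1)(y + 1)(y + 3) = 0 at y ∈ {-3, -1, 1, 3}.
The Hessian is diagonal: diag(F_xx, F_yy). Second derivatives: F_xx(-4)=36, F_xx(0)=-36; F_yy(-3)=720, F_yy(-1)=-240, F_yy(1)=240, F_yy(3)=-720.
Saddle points occur where the two diagonal entries have opposite signs: (-4, -1), (-4, 3), (0, -3), (0, 1). Count: 4.

4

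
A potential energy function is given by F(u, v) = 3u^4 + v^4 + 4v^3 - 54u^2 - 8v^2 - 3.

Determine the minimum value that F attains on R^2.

-374

F(u,v) separates as P(u) + Q(v) − 3, so its minimum is min P + min Q − 3.
P'(u) = 12u(u - 3)(u + 3) vanishes at u ∈ {-3, 0, 3}; Q'(v) = 4v(v - 1)(v + 4) vanishes at v ∈ {-4, 0, 1}.
Local minima of P (where P''>0): P(-3)=-243, P(3)=-243. Local minima of Q: Q(-4)=-128, Q(1)=-3.
So the global minimum of F is P(-3) + Q(-4) − 3 = -243 − 128 − 3 = -374, attained at (-3, -4).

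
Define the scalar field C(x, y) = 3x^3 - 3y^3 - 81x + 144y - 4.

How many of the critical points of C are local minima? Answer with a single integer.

C separates as a function of x plus a function of y, so ∇C=0 decouples.
∂C/∂x = 9(x - 3)(x + 3) = 0 at x ∈ {-3, 3}; ∂C/∂y = -9(y - 4)(y + 4) = 0 at y ∈ {-4, 4}.
The Hessian is diagonal: diag(C_xx, C_yy). Second derivatives: C_xx(-3)=-54, C_xx(3)=54; C_yy(-4)=72, C_yy(4)=-72.
Local minima occur where both diagonal entries positive: (3, -4). Count: 1.

1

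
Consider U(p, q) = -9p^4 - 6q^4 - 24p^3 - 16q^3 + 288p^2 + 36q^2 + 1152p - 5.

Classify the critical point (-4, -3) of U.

local maximum

The mixed partial ∂²U/∂p∂q is 0, so the Hessian at any point is diag(U_pp, U_qq) = diag(36(-3p^2 - 4p + 16), 24(-3q^2 - 4q + 3)).
At (-4, -3): H = diag(-576, -288).
Both eigenvalues are negative, so H is negative definite: a local maximum.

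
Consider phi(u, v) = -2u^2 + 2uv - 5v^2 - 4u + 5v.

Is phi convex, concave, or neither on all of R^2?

concave

phi is quadratic, so its Hessian is the constant matrix H = [[-4, 2], [2, -10]].
det(H) = 36, tr(H) = -14.
det(H) > 0 and tr(H) < 0, so H is negative definite everywhere: concave.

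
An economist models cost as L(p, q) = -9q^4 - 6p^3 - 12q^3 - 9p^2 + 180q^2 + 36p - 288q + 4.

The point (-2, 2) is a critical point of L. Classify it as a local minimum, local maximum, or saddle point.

saddle point

The mixed partial ∂²L/∂p∂q is 0, so the Hessian at any point is diag(L_pp, L_qq) = diag(-18(2p + 1), 36(-3q^2 - 2q + 10)).
At (-2, 2): H = diag(54, -216).
The eigenvalues have opposite signs, so H is indefinite: a saddle point.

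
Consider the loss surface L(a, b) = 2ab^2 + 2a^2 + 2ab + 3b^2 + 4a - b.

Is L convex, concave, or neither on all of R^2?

The term 2ab^2 is cubic, so the Hessian is not constant.
∂²L/∂b² = 4a + 6, which takes both signs as a varies (negative for sufficiently negative a). A diagonal entry of the Hessian changing sign means the Hessian is neither positive- nor negative-semidefinite on all of R^2.

neither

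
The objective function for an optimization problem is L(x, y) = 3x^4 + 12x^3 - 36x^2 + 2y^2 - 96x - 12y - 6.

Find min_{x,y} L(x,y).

-216

L(x,y) separates as P(x) + Q(y) − 6, so its minimum is min P + min Q − 6.
P'(x) = 12(x - 2)(x + 1)(x + 4) vanishes at x ∈ {-4, -1, 2}; Q'(y) = 4y - 12 vanishes at y ∈ {3}.
Local minima of P (where P''>0): P(-4)=-192, P(2)=-192. Local minima of Q: Q(3)=-18.
So the global minimum of L is P(-4) + Q(3) − 6 = -192 − 18 − 6 = -216, attained at (-4, 3).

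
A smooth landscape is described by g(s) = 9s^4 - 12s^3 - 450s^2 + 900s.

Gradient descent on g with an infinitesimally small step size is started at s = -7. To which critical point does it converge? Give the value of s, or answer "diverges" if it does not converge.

-5

g'(s) = 36(s - 5)(s - 1)(s + 5), so g'(-7) = -6912.
Gradient descent moves in the -g' direction, i.e. s is increasing.
The nearest critical point in that direction is s = -5, where g'' = 2160 > 0 (a local minimum). The iterate converges there.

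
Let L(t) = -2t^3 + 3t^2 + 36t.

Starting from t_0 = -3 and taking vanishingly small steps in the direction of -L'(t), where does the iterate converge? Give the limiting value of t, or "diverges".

-2

L'(t) = -6(t - 3)(t + 2), so L'(-3) = -36.
Gradient descent moves in the -L' direction, i.e. t is increasing.
The nearest critical point in that direction is t = -2, where L'' = 30 > 0 (a local minimum). The iterate converges there.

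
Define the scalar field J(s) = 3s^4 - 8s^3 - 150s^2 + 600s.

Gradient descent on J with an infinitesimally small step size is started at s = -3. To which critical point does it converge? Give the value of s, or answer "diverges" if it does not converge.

J'(s) = 12(s - 5)(s - 2)(s + 5), so J'(-3) = 960.
Gradient descent moves in the -J' direction, i.e. s is decreasing.
The nearest critical point in that direction is s = -5, where J'' = 840 > 0 (a local minimum). The iterate converges there.

-5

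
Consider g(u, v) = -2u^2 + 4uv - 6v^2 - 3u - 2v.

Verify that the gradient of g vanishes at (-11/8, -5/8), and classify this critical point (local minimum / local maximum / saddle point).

local maximum

∇g = (-4u + 4v - 3, 4u - 12v - 2); substituting (-11/8, -5/8) gives ∇g = (0, 0), so (-11/8, -5/8) is indeed a critical point.
The Hessian of g is constant: H = [[-4, 4], [4, -12]].
det(H) = (-4)·(-12) − 4² = 32.
det(H) > 0 and tr(H) = -16 < 0, so H is negative definite and the point is a local maximum.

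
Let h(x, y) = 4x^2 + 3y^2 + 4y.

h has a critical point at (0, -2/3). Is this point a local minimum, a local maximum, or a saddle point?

The Hessian of h is constant: H = [[8, 0], [0, 6]].
det(H) = 8·6 − 0² = 48.
det(H) > 0 and tr(H) = 14 > 0, so H is positive definite and the point is a local minimum.

local minimum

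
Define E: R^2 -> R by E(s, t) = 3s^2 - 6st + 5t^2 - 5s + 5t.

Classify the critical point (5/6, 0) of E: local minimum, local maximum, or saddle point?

The Hessian of E is constant: H = [[6, -6], [-6, 10]].
det(H) = 6·10 − (-6)² = 24.
det(H) > 0 and tr(H) = 16 > 0, so H is positive definite and the point is a local minimum.

local minimum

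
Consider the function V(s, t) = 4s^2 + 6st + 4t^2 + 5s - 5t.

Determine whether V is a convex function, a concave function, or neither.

convex

V is quadratic, so its Hessian is the constant matrix H = [[8, 6], [6, 8]].
det(H) = 28, tr(H) = 16.
det(H) > 0 and tr(H) > 0, so H is positive definite everywhere: convex.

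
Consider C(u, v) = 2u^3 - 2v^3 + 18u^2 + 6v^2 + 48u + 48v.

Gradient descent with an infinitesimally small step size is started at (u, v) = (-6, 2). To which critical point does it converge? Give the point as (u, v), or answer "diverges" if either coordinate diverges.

C is separable, so gradient descent decouples: u follows -∂C/∂u, v follows -∂C/∂v.
∂C/∂u = 6(u + 2)(u + 4); at u=-6 this is 48, so u decreases.
∂C/∂v = -6(v - 4)(v + 2); at v=2 this is 48, so v decreases.
The u-coordinate has no critical point in that direction and runs off to infinity.

diverges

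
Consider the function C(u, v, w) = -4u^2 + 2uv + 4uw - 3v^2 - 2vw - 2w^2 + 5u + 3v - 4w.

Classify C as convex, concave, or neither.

C is quadratic, so its Hessian is the constant matrix H = [[-8, 2, 4], [2, -6, -2], [4, -2, -4]].
Leading principal minors: -8, 44, -80.
Signs alternate −, +, − ⇒ H ≺ 0 ⇒ concave.

concave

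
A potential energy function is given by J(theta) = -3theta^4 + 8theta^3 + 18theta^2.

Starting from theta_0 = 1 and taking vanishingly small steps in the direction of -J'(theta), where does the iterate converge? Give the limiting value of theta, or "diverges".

0

J'(theta) = -12theta(theta - 3)(theta + 1), so J'(1) = 48.
Gradient descent moves in the -J' direction, i.e. theta is decreasing.
The nearest critical point in that direction is theta = 0, where J'' = 36 > 0 (a local minimum). The iterate converges there.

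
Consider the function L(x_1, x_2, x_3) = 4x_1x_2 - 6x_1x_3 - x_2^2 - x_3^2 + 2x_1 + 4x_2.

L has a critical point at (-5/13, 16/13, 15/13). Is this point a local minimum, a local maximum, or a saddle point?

saddle point

The Hessian is constant: H = [[0, 4, -6], [4, -2, 0], [-6, 0, -2]].
Leading principal minors: Δ₁ = 0, Δ₂ = -16, Δ₃ = 104.
The minors fit neither the all-positive nor the alternating-sign pattern, so H is indefinite: a saddle point.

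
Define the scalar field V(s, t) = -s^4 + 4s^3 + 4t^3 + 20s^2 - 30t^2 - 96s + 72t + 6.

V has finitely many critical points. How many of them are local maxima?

2

V separates as a function of s plus a function of t, so ∇V=0 decouples.
∂V/∂s = -4(s - 4)(s - 2)(s + 3) = 0 at s ∈ {-3, 2, 4}; ∂V/∂t = 12(t - 3)(t - 2) = 0 at t ∈ {2, 3}.
The Hessian is diagonal: diag(V_ss, V_tt). Second derivatives: V_ss(-3)=-140, V_ss(2)=40, V_ss(4)=-56; V_tt(2)=-12, V_tt(3)=12.
Local maxima occur where both diagonal entries negative: (-3, 2), (4, 2). Count: 2.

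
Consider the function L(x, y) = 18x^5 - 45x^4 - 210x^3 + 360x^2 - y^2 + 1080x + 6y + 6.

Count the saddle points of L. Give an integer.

2

L separates as a function of x plus a function of y, so ∇L=0 decouples.
∂L/∂x = 90(x - 3)(x - 2)(x + 1)(x + 2) = 0 at x ∈ {-2, -1, 2, 3}; ∂L/∂y = -2(y - 3) = 0 at y ∈ {3}.
The Hessian is diagonal: diag(L_xx, L_yy). Second derivatives: L_xx(-2)=-1800, L_xx(-1)=1080, L_xx(2)=-1080, L_xx(3)=1800; L_yy(3)=-2.
Saddle points occur where the two diagonal entries have opposite signs: (-1, 3), (3, 3). Count: 2.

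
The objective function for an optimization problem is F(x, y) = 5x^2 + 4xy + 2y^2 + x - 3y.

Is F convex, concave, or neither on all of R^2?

F is quadratic, so its Hessian is the constant matrix H = [[10, 4], [4, 4]].
det(H) = 24, tr(H) = 14.
det(H) > 0 and tr(H) > 0, so H is positive definite everywhere: convex.

convex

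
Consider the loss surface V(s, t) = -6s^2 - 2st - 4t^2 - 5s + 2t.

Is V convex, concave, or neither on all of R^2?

V is quadratic, so its Hessian is the constant matrix H = [[-12, -2], [-2, -8]].
det(H) = 92, tr(H) = -20.
det(H) > 0 and tr(H) < 0, so H is negative definite everywhere: concave.

concave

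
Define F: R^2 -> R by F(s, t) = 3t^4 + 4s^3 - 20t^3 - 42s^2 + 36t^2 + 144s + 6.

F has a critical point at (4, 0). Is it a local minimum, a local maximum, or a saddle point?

local minimum

The mixed partial ∂²F/∂s∂t is 0, so the Hessian at any point is diag(F_ss, F_tt) = diag(12(2s - 7), 12(3t^2 - 10t + 6)).
At (4, 0): H = diag(12, 72).
Both eigenvalues are positive, so H is positive definite: a local minimum.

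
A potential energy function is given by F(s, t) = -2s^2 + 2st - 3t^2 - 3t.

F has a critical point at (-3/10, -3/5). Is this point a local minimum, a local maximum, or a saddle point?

The Hessian of F is constant: H = [[-4, 2], [2, -6]].
det(H) = (-4)·(-6) − 2² = 20.
det(H) > 0 and tr(H) = -10 < 0, so H is negative definite and the point is a local maximum.

local maximum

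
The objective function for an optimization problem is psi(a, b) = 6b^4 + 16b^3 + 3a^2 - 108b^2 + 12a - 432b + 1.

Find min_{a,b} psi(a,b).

-1361

psi(a,b) separates as P(a) + Q(b) + 1, so its minimum is min P + min Q + 1.
P'(a) = 6a + 12 vanishes at a ∈ {-2}; Q'(b) = 24(b - 3)(b + 2)(b + 3) vanishes at b ∈ {-3, -2, 3}.
Local minima of P (where P''>0): P(-2)=-12. Local minima of Q: Q(-3)=378, Q(3)=-1350.
So the global minimum of psi is P(-2) + Q(3) + 1 = -12 − 1350 + 1 = -1361, attained at (-2, 3).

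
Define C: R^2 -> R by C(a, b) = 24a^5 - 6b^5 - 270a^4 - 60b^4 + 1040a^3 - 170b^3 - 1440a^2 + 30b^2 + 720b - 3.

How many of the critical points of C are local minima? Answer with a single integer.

4

C separates as a function of a plus a function of b, so ∇C=0 decouples.
∂C/∂a = 120a(a - 4)(a - 3)(a - 2) = 0 at a ∈ {0, 2, 3, 4}; ∂C/∂b = -30(b - 1)(b + 2)(b + 3)(b + 4) = 0 at b ∈ {-4, -3, -2, 1}.
The Hessian is diagonal: diag(C_aa, C_bb). Second derivatives: C_aa(0)=-2880, C_aa(2)=480, C_aa(3)=-360, C_aa(4)=960; C_bb(-4)=300, C_bb(-3)=-120, C_bb(-2)=180, C_bb(1)=-1800.
Local minima occur where both diagonal entries positive: (2, -4), (2, -2), (4, -4), (4, -2). Count: 4.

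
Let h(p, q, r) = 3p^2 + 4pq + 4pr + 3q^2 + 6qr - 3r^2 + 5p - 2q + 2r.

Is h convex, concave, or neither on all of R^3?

h is quadratic, so its Hessian is the constant matrix H = [[6, 4, 4], [4, 6, 6], [4, 6, -6]].
Leading principal minors: 6, 20, -240.
Neither pattern holds ⇒ H is indefinite ⇒ neither convex nor concave.

neither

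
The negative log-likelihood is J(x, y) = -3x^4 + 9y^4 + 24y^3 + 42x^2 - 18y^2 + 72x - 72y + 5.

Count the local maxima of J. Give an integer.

J separates as a function of x plus a function of y, so ∇J=0 decouples.
∂J/∂x = -12(x - 3)(x + 1)(x + 2) = 0 at x ∈ {-2, -1, 3}; ∂J/∂y = 36(y - 1)(y + 1)(y + 2) = 0 at y ∈ {-2, -1, 1}.
The Hessian is diagonal: diag(J_xx, J_yy). Second derivatives: J_xx(-2)=-60, J_xx(-1)=48, J_xx(3)=-240; J_yy(-2)=108, J_yy(-1)=-72, J_yy(1)=216.
Local maxima occur where both diagonal entries negative: (-2, -1), (3, -1). Count: 2.

2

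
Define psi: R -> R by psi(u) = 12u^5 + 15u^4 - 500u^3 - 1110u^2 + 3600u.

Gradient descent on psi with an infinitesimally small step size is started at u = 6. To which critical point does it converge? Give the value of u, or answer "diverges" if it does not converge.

5

psi'(u) = 60(u - 5)(u - 1)(u + 3)(u + 4), so psi'(6) = 27000.
Gradient descent moves in the -psi' direction, i.e. u is decreasing.
The nearest critical point in that direction is u = 5, where psi'' = 17280 > 0 (a local minimum). The iterate converges there.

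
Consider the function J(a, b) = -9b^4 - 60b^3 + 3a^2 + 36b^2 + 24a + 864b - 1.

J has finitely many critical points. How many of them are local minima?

J separates as a function of a plus a function of b, so ∇J=0 decouples.
∂J/∂a = 6(a + 4) = 0 at a ∈ {-4}; ∂J/∂b = -36(b - 2)(b + 3)(b + 4) = 0 at b ∈ {-4, -3, 2}.
The Hessian is diagonal: diag(J_aa, J_bb). Second derivatives: J_aa(-4)=6; J_bb(-4)=-216, J_bb(-3)=180, J_bb(2)=-1080.
Local minima occur where both diagonal entries positive: (-4, -3). Count: 1.

1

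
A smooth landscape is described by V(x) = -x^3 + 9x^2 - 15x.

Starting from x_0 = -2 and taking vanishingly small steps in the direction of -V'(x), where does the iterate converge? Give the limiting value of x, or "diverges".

1

V'(x) = -3(x - 5)(x - 1), so V'(-2) = -63.
Gradient descent moves in the -V' direction, i.e. x is increasing.
The nearest critical point in that direction is x = 1, where V'' = 12 > 0 (a local minimum). The iterate converges there.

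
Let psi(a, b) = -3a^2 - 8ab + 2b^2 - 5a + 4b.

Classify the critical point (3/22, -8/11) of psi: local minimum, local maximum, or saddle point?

saddle point

The Hessian of psi is constant: H = [[-6, -8], [-8, 4]].
det(H) = (-6)·4 − (-8)² = -88.
Since det(H) < 0, H is indefinite and the critical point is a saddle point.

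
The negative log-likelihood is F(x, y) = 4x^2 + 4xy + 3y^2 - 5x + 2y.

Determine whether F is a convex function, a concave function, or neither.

convex

F is quadratic, so its Hessian is the constant matrix H = [[8, 4], [4, 6]].
det(H) = 32, tr(H) = 14.
det(H) > 0 and tr(H) > 0, so H is positive definite everywhere: convex.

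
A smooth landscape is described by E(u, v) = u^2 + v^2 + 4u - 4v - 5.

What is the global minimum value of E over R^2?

E(u,v) separates as P(u) + Q(v) − 5, so its minimum is min P + min Q − 5.
P'(u) = 2u + 4 vanishes at u ∈ {-2}; Q'(v) = 2v - 4 vanishes at v ∈ {2}.
Local minima of P (where P''>0): P(-2)=-4. Local minima of Q: Q(2)=-4.
So the global minimum of E is P(-2) + Q(2) − 5 = -4 − 4 − 5 = -13, attained at (-2, 2).

-13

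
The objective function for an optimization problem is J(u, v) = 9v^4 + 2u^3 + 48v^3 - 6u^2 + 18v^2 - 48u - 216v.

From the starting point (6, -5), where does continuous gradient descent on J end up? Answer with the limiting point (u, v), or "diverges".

J is separable, so gradient descent decouples: u follows -∂J/∂u, v follows -∂J/∂v.
∂J/∂u = 6(u - 4)(u + 2); at u=6 this is 96, so u decreases.
∂J/∂v = 36(v - 1)(v + 2)(v + 3); at v=-5 this is -1296, so v increases.
u converges to its nearest critical value 4 (a local min of the u-part); v converges to -3. The iterate converges to (4, -3).

(4, -3)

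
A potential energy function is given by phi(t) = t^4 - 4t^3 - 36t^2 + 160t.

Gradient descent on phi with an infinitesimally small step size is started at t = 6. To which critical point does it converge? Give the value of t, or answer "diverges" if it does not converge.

5

phi'(t) = 4(t - 5)(t - 2)(t + 4), so phi'(6) = 160.
Gradient descent moves in the -phi' direction, i.e. t is decreasing.
The nearest critical point in that direction is t = 5, where phi'' = 108 > 0 (a local minimum). The iterate converges there.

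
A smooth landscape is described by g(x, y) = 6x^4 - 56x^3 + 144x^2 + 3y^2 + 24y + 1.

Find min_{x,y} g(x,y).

g(x,y) separates as P(x) + Q(y) + 1, so its minimum is min P + min Q + 1.
P'(x) = 24x(x - 4)(x - 3) vanishes at x ∈ {0, 3, 4}; Q'(y) = 6y + 24 vanishes at y ∈ {-4}.
Local minima of P (where P''>0): P(0)=0, P(4)=256. Local minima of Q: Q(-4)=-48.
So the global minimum of g is P(0) + Q(-4) + 1 = 0 − 48 + 1 = -47, attained at (0, -4).

-47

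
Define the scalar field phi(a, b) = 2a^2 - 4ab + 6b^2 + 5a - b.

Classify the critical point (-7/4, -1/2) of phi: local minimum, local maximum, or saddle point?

The Hessian of phi is constant: H = [[4, -4], [-4, 12]].
det(H) = 4·12 − (-4)² = 32.
det(H) > 0 and tr(H) = 16 > 0, so H is positive definite and the point is a local minimum.

local minimum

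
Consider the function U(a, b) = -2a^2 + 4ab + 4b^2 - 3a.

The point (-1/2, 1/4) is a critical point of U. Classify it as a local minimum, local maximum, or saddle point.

saddle point

The Hessian of U is constant: H = [[-4, 4], [4, 8]].
det(H) = (-4)·8 − 4² = -48.
Since det(H) < 0, H is indefinite and the critical point is a saddle point.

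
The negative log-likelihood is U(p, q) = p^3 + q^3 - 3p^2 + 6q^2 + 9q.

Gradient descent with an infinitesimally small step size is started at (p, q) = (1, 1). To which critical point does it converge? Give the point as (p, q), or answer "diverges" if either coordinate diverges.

(2, -1)

U is separable, so gradient descent decouples: p follows -∂U/∂p, q follows -∂U/∂q.
∂U/∂p = 3p(p - 2); at p=1 this is -3, so p increases.
∂U/∂q = 3(q + 1)(q + 3); at q=1 this is 24, so q decreases.
p converges to its nearest critical value 2 (a local min of the p-part); q converges to -1. The iterate converges to (2, -1).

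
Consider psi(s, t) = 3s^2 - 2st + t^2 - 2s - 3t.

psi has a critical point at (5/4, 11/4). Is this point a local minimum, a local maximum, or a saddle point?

The Hessian of psi is constant: H = [[6, -2], [-2, 2]].
det(H) = 6·2 − (-2)² = 8.
det(H) > 0 and tr(H) = 8 > 0, so H is positive definite and the point is a local minimum.

local minimum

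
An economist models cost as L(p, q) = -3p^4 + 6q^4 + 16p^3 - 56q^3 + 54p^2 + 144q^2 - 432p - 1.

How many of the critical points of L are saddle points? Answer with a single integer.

L separates as a function of p plus a function of q, so ∇L=0 decouples.
∂L/∂p = -12(p - 4)(p - 3)(p + 3) = 0 at p ∈ {-3, 3, 4}; ∂L/∂q = 24q(q - 4)(q - 3) = 0 at q ∈ {0, 3, 4}.
The Hessian is diagonal: diag(L_pp, L_qq). Second derivatives: L_pp(-3)=-504, L_pp(3)=72, L_pp(4)=-84; L_qq(0)=288, L_qq(3)=-72, L_qq(4)=96.
Saddle points occur where the two diagonal entries have opposite signs: (-3, 0), (-3, 4), (3, 3), (4, 0), (4, 4). Count: 5.

5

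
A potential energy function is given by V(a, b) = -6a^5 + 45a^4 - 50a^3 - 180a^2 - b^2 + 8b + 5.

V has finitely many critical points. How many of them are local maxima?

2

V separates as a function of a plus a function of b, so ∇V=0 decouples.
∂V/∂a = -30a(a - 4)(a - 3)(a + 1) = 0 at a ∈ {-1, 0, 3, 4}; ∂V/∂b = -2(b - 4) = 0 at b ∈ {4}.
The Hessian is diagonal: diag(V_aa, V_bb). Second derivatives: V_aa(-1)=600, V_aa(0)=-360, V_aa(3)=360, V_aa(4)=-600; V_bb(4)=-2.
Local maxima occur where both diagonal entries negative: (0, 4), (4, 4). Count: 2.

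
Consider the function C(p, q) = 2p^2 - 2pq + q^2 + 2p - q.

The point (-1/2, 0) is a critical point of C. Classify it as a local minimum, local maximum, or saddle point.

local minimum

The Hessian of C is constant: H = [[4, -2], [-2, 2]].
det(H) = 4·2 − (-2)² = 4.
det(H) > 0 and tr(H) = 6 > 0, so H is positive definite and the point is a local minimum.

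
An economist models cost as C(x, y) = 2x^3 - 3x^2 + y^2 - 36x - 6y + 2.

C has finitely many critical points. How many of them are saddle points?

1

C separates as a function of x plus a function of y, so ∇C=0 decouples.
∂C/∂x = 6(x - 3)(x + 2) = 0 at x ∈ {-2, 3}; ∂C/∂y = 2(y - 3) = 0 at y ∈ {3}.
The Hessian is diagonal: diag(C_xx, C_yy). Second derivatives: C_xx(-2)=-30, C_xx(3)=30; C_yy(3)=2.
Saddle points occur where the two diagonal entries have opposite signs: (-2, 3). Count: 1.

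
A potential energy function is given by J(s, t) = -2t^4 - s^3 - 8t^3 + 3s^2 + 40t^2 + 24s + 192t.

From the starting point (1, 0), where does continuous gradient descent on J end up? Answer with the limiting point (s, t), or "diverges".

J is separable, so gradient descent decouples: s follows -∂J/∂s, t follows -∂J/∂t.
∂J/∂s = -3(s - 4)(s + 2); at s=1 this is 27, so s decreases.
∂J/∂t = -8(t - 3)(t + 2)(t + 4); at t=0 this is 192, so t decreases.
s converges to its nearest critical value -2 (a local min of the s-part); t converges to -2. The iterate converges to (-2, -2).

(-2, -2)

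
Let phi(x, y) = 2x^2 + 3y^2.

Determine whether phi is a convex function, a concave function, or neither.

phi is quadratic, so its Hessian is the constant matrix H = [[4, 0], [0, 6]].
det(H) = 24, tr(H) = 10.
det(H) > 0 and tr(H) > 0, so H is positive definite everywhere: convex.

convex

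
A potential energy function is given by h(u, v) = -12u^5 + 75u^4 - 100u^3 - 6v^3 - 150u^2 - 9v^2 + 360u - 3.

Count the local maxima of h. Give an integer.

2

h separates as a function of u plus a function of v, so ∇h=0 decouples.
∂h/∂u = -60(u - 3)(u - 2)(u - 1)(u + 1) = 0 at u ∈ {-1, 1, 2, 3}; ∂h/∂v = -18v(v + 1) = 0 at v ∈ {-1, 0}.
The Hessian is diagonal: diag(h_uu, h_vv). Second derivatives: h_uu(-1)=1440, h_uu(1)=-240, h_uu(2)=180, h_uu(3)=-480; h_vv(-1)=18, h_vv(0)=-18.
Local maxima occur where both diagonal entries negative: (1, 0), (3, 0). Count: 2.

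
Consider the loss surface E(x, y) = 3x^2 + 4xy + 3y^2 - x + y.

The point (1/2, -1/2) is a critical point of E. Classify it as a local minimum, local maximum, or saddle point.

local minimum

The Hessian of E is constant: H = [[6, 4], [4, 6]].
det(H) = 6·6 − 4² = 20.
det(H) > 0 and tr(H) = 12 > 0, so H is positive definite and the point is a local minimum.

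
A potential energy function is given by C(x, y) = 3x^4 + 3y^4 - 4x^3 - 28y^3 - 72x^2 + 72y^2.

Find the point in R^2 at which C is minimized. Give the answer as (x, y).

(4, 0)

C(x,y) separates as P(x) + Q(y), so its minimum is min P + min Q.
P'(x) = 12x(x - 4)(x + 3) vanishes at x ∈ {-3, 0, 4}; Q'(y) = 12y(y - 4)(y - 3) vanishes at y ∈ {0, 3, 4}.
Local minima of P (where P''>0): P(-3)=-297, P(4)=-640. Local minima of Q: Q(0)=0, Q(4)=128.
So the global minimum of C is P(4) + Q(0) = -640 + 0 = -640, attained at (4, 0).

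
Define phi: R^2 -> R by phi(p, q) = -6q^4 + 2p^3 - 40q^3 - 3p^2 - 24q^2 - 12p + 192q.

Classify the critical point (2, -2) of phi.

local minimum

The mixed partial ∂²phi/∂p∂q is 0, so the Hessian at any point is diag(phi_pp, phi_qq) = diag(6(2p - 1), -24(3q^2 + 10q + 2)).
At (2, -2): H = diag(18, 144).
Both eigenvalues are positive, so H is positive definite: a local minimum.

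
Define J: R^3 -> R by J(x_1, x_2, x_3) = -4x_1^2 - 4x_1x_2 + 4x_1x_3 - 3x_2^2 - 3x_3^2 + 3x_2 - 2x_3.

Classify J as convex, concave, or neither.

J is quadratic, so its Hessian is the constant matrix H = [[-8, -4, 4], [-4, -6, 0], [4, 0, -6]].
Leading principal minors: -8, 32, -96.
Signs alternate −, +, − ⇒ H ≺ 0 ⇒ concave.

concave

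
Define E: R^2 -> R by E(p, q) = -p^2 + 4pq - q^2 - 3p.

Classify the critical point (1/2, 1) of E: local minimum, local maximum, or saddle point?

saddle point

The Hessian of E is constant: H = [[-2, 4], [4, -2]].
det(H) = (-2)·(-2) − 4² = -12.
Since det(H) < 0, H is indefinite and the critical point is a saddle point.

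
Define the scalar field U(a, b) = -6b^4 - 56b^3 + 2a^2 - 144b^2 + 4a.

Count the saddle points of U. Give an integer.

2

U separates as a function of a plus a function of b, so ∇U=0 decouples.
∂U/∂a = 4(a + 1) = 0 at a ∈ {-1}; ∂U/∂b = -24b(b + 3)(b + 4) = 0 at b ∈ {-4, -3, 0}.
The Hessian is diagonal: diag(U_aa, U_bb). Second derivatives: U_aa(-1)=4; U_bb(-4)=-96, U_bb(-3)=72, U_bb(0)=-288.
Saddle points occur where the two diagonal entries have opposite signs: (-1, -4), (-1, 0). Count: 2.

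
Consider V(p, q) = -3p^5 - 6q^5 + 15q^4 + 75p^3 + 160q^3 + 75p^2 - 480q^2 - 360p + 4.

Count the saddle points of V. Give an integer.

V separates as a function of p plus a function of q, so ∇V=0 decouples.
∂V/∂p = -15(p - 4)(p - 1)(p + 2)(p + 3) = 0 at p ∈ {-3, -2, 1, 4}; ∂V/∂q = -30q(q - 4)(q - 2)(q + 4) = 0 at q ∈ {-4, 0, 2, 4}.
The Hessian is diagonal: diag(V_pp, V_qq). Second derivatives: V_pp(-3)=420, V_pp(-2)=-270, V_pp(1)=540, V_pp(4)=-1890; V_qq(-4)=5760, V_qq(0)=-960, V_qq(2)=720, V_qq(4)=-1920.
Saddle points occur where the two diagonal entries have opposite signs: (-3, 0), (-3, 4), (-2, -4), (-2, 2), (1, 0), (1, 4), (4, -4), (4, 2). Count: 8.

8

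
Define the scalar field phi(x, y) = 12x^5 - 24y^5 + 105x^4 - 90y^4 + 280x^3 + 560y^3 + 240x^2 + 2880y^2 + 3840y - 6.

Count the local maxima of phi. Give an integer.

phi separates as a function of x plus a function of y, so ∇phi=0 decouples.
∂phi/∂x = 60x(x + 1)(x + 2)(x + 4) = 0 at x ∈ {-4, -2, -1, 0}; ∂phi/∂y = -120(y - 4)(y + 1)(y + 2)(y + 4) = 0 at y ∈ {-4, -2, -1, 4}.
The Hessian is diagonal: diag(phi_xx, phi_yy). Second derivatives: phi_xx(-4)=-1440, phi_xx(-2)=240, phi_xx(-1)=-180, phi_xx(0)=480; phi_yy(-4)=5760, phi_yy(-2)=-1440, phi_yy(-1)=1800, phi_yy(4)=-28800.
Local maxima occur where both diagonal entries negative: (-4, -2), (-4, 4), (-1, -2), (-1, 4). Count: 4.

4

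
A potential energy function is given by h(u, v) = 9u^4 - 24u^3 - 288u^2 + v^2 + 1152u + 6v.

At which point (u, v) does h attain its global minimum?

(-4, -3)

h(u,v) separates as P(u) + Q(v), so its minimum is min P + min Q.
P'(u) = 36(u - 4)(u - 2)(u + 4) vanishes at u ∈ {-4, 2, 4}; Q'(v) = 2v + 6 vanishes at v ∈ {-3}.
Local minima of P (where P''>0): P(-4)=-5376, P(4)=768. Local minima of Q: Q(-3)=-9.
So the global minimum of h is P(-4) + Q(-3) = -5376 − 9 = -5385, attained at (-4, -3).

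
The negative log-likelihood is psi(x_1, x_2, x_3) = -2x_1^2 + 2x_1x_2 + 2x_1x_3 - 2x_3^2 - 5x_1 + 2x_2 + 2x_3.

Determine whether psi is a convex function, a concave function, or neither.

psi is quadratic, so its Hessian is the constant matrix H = [[-4, 2, 2], [2, 0, 0], [2, 0, -4]].
Leading principal minors: -4, -4, 16.
Neither pattern holds ⇒ H is indefinite ⇒ neither convex nor concave.

neither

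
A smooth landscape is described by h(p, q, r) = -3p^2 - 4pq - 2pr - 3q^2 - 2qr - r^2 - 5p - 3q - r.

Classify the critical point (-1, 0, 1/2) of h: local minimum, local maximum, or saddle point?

local maximum

The Hessian is constant: H = [[-6, -4, -2], [-4, -6, -2], [-2, -2, -2]].
Leading principal minors: Δ₁ = -6, Δ₂ = 20, Δ₃ = -24.
The minors alternate sign starting negative (−, +, −), so H is negative definite: a local maximum.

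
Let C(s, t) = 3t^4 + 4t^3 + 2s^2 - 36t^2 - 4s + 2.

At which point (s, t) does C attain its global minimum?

C(s,t) separates as P(s) + Q(t) + 2, so its minimum is min P + min Q + 2.
P'(s) = 4s - 4 vanishes at s ∈ {1}; Q'(t) = 12t(t - 2)(t + 3) vanishes at t ∈ {-3, 0, 2}.
Local minima of P (where P''>0): P(1)=-2. Local minima of Q: Q(-3)=-189, Q(2)=-64.
So the global minimum of C is P(1) + Q(-3) + 2 = -2 − 189 + 2 = -189, attained at (1, -3).

(1, -3)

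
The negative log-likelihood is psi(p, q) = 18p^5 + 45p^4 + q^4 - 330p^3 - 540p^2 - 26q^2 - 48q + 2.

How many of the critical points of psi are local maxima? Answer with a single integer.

2

psi separates as a function of p plus a function of q, so ∇psi=0 decouples.
∂psi/∂p = 90p(p - 3)(p + 1)(p + 4) = 0 at p ∈ {-4, -1, 0, 3}; ∂psi/∂q = 4(q - 4)(q + 1)(q + 3) = 0 at q ∈ {-3, -1, 4}.
The Hessian is diagonal: diag(psi_pp, psi_qq). Second derivatives: psi_pp(-4)=-7560, psi_pp(-1)=1080, psi_pp(0)=-1080, psi_pp(3)=7560; psi_qq(-3)=56, psi_qq(-1)=-40, psi_qq(4)=140.
Local maxima occur where both diagonal entries negative: (-4, -1), (0, -1). Count: 2.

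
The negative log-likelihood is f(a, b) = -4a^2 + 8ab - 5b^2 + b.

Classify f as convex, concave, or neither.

f is quadratic, so its Hessian is the constant matrix H = [[-8, 8], [8, -10]].
det(H) = 16, tr(H) = -18.
det(H) > 0 and tr(H) < 0, so H is negative definite everywhere: concave.

concave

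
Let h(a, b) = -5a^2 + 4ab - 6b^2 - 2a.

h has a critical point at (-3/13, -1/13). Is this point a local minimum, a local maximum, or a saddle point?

The Hessian of h is constant: H = [[-10, 4], [4, -12]].
det(H) = (-10)·(-12) − 4² = 104.
det(H) > 0 and tr(H) = -22 < 0, so H is negative definite and the point is a local maximum.

local maximum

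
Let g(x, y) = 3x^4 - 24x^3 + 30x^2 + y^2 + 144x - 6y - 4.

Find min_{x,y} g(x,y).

-100

g(x,y) separates as P(x) + Q(y) − 4, so its minimum is min P + min Q − 4.
P'(x) = 12(x - 4)(x - 3)(x + 1) vanishes at x ∈ {-1, 3, 4}; Q'(y) = 2y - 6 vanishes at y ∈ {3}.
Local minima of P (where P''>0): P(-1)=-87, P(4)=288. Local minima of Q: Q(3)=-9.
So the global minimum of g is P(-1) + Q(3) − 4 = -87 − 9 − 4 = -100, attained at (-1, 3).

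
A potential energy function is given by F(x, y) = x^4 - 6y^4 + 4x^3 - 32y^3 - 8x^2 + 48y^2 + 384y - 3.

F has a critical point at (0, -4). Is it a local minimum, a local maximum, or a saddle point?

local maximum

The mixed partial ∂²F/∂x∂y is 0, so the Hessian at any point is diag(F_xx, F_yy) = diag(4(3x^2 + 6x - 4), 24(-3y^2 - 8y + 4)).
At (0, -4): H = diag(-16, -288).
Both eigenvalues are negative, so H is negative definite: a local maximum.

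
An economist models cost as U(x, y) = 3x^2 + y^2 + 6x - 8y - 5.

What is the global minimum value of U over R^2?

U(x,y) separates as P(x) + Q(y) − 5, so its minimum is min P + min Q − 5.
P'(x) = 6x + 6 vanishes at x ∈ {-1}; Q'(y) = 2y - 8 vanishes at y ∈ {4}.
Local minima of P (where P''>0): P(-1)=-3. Local minima of Q: Q(4)=-16.
So the global minimum of U is P(-1) + Q(4) − 5 = -3 − 16 − 5 = -24, attained at (-1, 4).

-24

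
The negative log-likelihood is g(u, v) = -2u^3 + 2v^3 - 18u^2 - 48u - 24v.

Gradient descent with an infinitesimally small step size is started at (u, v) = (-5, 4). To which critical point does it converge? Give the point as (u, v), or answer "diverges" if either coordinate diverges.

(-4, 2)

g is separable, so gradient descent decouples: u follows -∂g/∂u, v follows -∂g/∂v.
∂g/∂u = -6(u + 2)(u + 4); at u=-5 this is -18, so u increases.
∂g/∂v = 6(v - 2)(v + 2); at v=4 this is 72, so v decreases.
u converges to its nearest critical value -4 (a local min of the u-part); v converges to 2. The iterate converges to (-4, 2).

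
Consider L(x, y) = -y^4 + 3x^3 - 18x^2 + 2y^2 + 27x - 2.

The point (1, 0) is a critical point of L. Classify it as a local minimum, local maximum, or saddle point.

saddle point

The mixed partial ∂²L/∂x∂y is 0, so the Hessian at any point is diag(L_xx, L_yy) = diag(18(x - 2), 4(-3y^2 + 1)).
At (1, 0): H = diag(-18, 4).
The eigenvalues have opposite signs, so H is indefinite: a saddle point.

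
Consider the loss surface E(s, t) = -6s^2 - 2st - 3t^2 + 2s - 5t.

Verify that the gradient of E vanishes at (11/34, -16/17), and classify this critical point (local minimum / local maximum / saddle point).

∇E = (-12s - 2t + 2, -2s - 6t - 5); substituting (11/34, -16/17) gives ∇E = (0, 0), so (11/34, -16/17) is indeed a critical point.
The Hessian of E is constant: H = [[-12, -2], [-2, -6]].
det(H) = (-12)·(-6) − (-2)² = 68.
det(H) > 0 and tr(H) = -18 < 0, so H is negative definite and the point is a local maximum.

local maximum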